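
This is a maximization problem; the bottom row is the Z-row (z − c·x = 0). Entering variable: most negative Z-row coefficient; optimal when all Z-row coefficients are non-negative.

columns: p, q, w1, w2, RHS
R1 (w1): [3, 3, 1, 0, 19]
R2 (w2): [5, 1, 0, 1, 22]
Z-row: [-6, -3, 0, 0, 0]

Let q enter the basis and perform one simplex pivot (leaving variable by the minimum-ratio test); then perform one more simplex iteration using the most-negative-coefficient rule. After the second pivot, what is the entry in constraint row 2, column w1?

Ratio test on column q — row 1: 19/3 = 19/3; row 2: 22/1 = 22. Minimum is 19/3 at row 1 (w1 leaves); pivot element 3.
Divide row 1 by 3; eliminate column q from the other rows.
Second iteration: most negative Z-row entry is -3 in column p, so p enters.
Ratio test on column p — row 1: (19/3)/1 = 19/3; row 2: (47/3)/4 = 47/12. Minimum is 47/12 at row 2 (w2 leaves); pivot element 4.
Divide row 2 by 4; eliminate column p from the other rows.
After both pivots, the entry at constraint row 2, column w1 is -1/12.

-1/12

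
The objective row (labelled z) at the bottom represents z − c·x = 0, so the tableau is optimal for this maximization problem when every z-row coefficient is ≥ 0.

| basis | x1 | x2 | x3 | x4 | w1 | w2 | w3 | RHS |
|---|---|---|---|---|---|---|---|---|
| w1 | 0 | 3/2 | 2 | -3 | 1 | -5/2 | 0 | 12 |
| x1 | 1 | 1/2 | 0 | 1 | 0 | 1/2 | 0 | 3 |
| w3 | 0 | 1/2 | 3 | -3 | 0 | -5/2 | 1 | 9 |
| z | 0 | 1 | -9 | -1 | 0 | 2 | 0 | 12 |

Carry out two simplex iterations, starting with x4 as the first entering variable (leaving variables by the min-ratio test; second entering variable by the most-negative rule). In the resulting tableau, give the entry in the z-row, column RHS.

Ratio test on column x4 — row 1: entry -3 ≤ 0; row 2: 3/1 = 3; row 3: entry -3 ≤ 0. Minimum is 3 at row 2 (x1 leaves); pivot element 1.
Divide row 2 by 1; eliminate column x4 from the other rows.
Second iteration: most negative z-row entry is -9 in column x3, so x3 enters.
Ratio test on column x3 — row 1: 21/2 = 21/2; row 2: entry 0 ≤ 0; row 3: 18/3 = 6. Minimum is 6 at row 3 (w3 leaves); pivot element 3.
Divide row 3 by 3; eliminate column x3 from the other rows.
After both pivots, the entry at the z-row, column RHS is 69.

69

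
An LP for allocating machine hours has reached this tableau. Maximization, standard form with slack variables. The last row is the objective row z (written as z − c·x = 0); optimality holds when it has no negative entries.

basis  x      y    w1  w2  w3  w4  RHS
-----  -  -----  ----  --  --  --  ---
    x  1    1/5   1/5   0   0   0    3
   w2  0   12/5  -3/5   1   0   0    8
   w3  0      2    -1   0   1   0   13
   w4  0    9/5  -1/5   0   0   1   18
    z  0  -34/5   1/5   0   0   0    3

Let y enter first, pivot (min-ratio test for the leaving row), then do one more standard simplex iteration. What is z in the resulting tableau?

Ratio test on column y — row 1: 3/(1/5) = 15; row 2: 8/(12/5) = 10/3; row 3: 13/2 = 13/2; row 4: 18/(9/5) = 10. Minimum is 10/3 at row 2 (w2 leaves); pivot element 12/5.
Pivot on row 2; the z-row RHS becomes 3 − (-34/5)·(10/3) = 77/3.
Next entering variable (most negative z-row entry -3/2): w1.
Ratio test on column w1 — row 1: (7/3)/(1/4) = 28/3; row 2: entry -1/4 ≤ 0; row 3: entry -1/2 ≤ 0; row 4: 12/(1/4) = 48. Minimum is 28/3 at row 1 (x leaves); pivot element 1/4.
After the second pivot the z-row RHS is 77/3 − (-3/2)·(28/3) = 119/3.

119/3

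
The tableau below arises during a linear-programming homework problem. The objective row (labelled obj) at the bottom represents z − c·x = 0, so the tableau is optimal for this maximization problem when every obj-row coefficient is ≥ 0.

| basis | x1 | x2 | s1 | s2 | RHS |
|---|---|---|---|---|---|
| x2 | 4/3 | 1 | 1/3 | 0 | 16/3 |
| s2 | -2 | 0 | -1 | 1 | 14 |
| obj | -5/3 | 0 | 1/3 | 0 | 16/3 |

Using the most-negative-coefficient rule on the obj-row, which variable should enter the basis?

Negative obj-row entries: x1: -5/3.
The most negative is -5/3 in column x1, so x1 enters.

x1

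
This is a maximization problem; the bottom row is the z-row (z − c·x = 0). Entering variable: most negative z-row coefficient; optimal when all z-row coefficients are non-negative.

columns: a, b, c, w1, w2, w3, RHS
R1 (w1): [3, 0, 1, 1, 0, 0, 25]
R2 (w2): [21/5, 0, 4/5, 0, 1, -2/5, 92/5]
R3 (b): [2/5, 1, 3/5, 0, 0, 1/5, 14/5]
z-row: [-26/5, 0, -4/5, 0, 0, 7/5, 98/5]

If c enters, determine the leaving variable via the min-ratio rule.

Column c entries and ratios — w1: 25/1 = 25; w2: (92/5)/(4/5) = 23; b: (14/5)/(3/5) = 14/3.
Smallest ratio is 14/3 in the row of b, so b leaves.

b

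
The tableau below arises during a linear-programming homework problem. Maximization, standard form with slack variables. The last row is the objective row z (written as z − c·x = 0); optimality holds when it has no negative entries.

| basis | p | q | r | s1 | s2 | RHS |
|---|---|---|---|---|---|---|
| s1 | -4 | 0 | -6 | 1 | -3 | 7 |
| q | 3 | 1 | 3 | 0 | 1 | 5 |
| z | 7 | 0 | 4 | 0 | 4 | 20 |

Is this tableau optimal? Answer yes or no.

Every z-row coefficient is ≥ 0, so the tableau is optimal.

yes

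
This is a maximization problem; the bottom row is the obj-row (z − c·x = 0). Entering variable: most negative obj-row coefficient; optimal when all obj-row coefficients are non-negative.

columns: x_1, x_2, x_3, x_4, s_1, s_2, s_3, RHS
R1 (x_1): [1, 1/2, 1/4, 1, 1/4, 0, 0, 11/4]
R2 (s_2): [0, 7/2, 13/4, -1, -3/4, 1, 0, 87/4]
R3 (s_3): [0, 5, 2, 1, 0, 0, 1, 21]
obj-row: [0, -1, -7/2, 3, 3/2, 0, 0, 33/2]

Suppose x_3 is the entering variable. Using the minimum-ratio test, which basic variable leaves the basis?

s_2

Column x_3 entries and ratios — x_1: (11/4)/(1/4) = 11; s_2: (87/4)/(13/4) = 87/13; s_3: 21/2 = 21/2.
Smallest ratio is 87/13 in the row of s_2, so s_2 leaves.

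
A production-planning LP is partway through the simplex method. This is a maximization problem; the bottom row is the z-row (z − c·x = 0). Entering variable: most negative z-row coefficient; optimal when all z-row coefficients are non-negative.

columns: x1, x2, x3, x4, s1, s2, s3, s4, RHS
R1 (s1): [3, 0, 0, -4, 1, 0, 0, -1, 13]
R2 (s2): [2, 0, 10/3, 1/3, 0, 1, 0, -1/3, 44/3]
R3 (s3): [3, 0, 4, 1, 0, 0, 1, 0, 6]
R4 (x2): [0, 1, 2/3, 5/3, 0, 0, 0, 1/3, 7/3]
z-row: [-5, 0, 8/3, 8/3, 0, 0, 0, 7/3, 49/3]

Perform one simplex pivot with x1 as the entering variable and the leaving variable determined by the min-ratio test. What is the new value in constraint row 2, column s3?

Ratio test on column x1 — row 1: 13/3 = 13/3; row 2: (44/3)/2 = 22/3; row 3: 6/3 = 2; row 4: entry 0 ≤ 0. Minimum is 2 at row 3 (s3 leaves); pivot element 3.
Divide row 3 by 3; eliminate column x1 from the other rows.
Row 2 update in column s3: 0 − 2·(1/3) = -2/3.

-2/3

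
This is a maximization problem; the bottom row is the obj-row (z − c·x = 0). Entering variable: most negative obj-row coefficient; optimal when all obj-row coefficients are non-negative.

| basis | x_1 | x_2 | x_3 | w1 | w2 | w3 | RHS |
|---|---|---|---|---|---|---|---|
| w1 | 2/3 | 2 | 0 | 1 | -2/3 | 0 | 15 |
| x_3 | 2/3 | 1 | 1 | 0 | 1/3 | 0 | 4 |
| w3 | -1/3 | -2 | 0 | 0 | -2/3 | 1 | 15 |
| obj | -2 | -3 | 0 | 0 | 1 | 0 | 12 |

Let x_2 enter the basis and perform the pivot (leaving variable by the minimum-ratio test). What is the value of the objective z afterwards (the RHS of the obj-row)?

Ratio test on column x_2 — row 1: 15/2 = 15/2; row 2: 4/1 = 4; row 3: entry -2 ≤ 0. Minimum is 4 at row 2 (x_3 leaves); pivot element 1.
Pivot on row 2; the obj-row RHS becomes 12 − (-3)·4 = 24.

24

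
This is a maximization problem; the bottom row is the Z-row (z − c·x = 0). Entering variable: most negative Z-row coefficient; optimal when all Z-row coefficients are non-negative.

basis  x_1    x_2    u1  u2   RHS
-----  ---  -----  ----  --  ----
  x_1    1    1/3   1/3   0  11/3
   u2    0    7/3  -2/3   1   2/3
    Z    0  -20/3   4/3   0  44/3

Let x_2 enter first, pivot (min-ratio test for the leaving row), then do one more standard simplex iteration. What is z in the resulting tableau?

Ratio test on column x_2 — row 1: (11/3)/(1/3) = 11; row 2: (2/3)/(7/3) = 2/7. Minimum is 2/7 at row 2 (u2 leaves); pivot element 7/3.
Pivot on row 2; the Z-row RHS becomes 44/3 − (-20/3)·(2/7) = 116/7.
Next entering variable (most negative Z-row entry -4/7): u1.
Ratio test on column u1 — row 1: (25/7)/(3/7) = 25/3; row 2: entry -2/7 ≤ 0. Minimum is 25/3 at row 1 (x_1 leaves); pivot element 3/7.
After the second pivot the Z-row RHS is 116/7 − (-4/7)·(25/3) = 64/3.

64/3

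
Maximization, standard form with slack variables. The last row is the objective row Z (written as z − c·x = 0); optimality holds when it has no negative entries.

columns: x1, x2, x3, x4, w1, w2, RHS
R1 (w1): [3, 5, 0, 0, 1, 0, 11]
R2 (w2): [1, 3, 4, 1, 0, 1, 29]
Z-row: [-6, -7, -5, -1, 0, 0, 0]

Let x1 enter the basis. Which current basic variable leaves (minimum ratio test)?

w1

Column x1 entries and ratios — w1: 11/3 = 11/3; w2: 29/1 = 29.
Smallest ratio is 11/3 in the row of w1, so w1 leaves.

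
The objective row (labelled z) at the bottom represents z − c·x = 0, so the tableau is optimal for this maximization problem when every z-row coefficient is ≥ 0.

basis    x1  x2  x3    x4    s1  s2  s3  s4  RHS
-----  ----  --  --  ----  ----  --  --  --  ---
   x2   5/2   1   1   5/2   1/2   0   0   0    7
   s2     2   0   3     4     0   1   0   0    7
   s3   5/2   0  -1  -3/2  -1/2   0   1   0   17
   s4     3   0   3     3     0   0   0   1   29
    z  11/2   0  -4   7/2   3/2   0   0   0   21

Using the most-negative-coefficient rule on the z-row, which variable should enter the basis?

Negative z-row entries: x3: -4.
The most negative is -4 in column x3, so x3 enters.

x3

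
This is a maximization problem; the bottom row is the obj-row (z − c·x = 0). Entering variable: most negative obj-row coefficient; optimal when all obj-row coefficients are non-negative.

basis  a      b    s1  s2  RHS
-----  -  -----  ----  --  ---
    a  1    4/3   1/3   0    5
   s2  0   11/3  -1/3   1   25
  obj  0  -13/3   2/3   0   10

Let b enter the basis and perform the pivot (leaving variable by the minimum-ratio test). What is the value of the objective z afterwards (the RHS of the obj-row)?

Ratio test on column b — row 1: 5/(4/3) = 15/4; row 2: 25/(11/3) = 75/11. Minimum is 15/4 at row 1 (a leaves); pivot element 4/3.
Pivot on row 1; the obj-row RHS becomes 10 − (-13/3)·(15/4) = 105/4.

105/4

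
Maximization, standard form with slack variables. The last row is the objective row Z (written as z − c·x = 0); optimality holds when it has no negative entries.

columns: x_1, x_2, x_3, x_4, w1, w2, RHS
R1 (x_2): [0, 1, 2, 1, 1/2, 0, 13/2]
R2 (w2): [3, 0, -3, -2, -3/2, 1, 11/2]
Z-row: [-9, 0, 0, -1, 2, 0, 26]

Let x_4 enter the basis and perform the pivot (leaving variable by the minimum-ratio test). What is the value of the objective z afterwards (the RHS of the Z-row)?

65/2

Ratio test on column x_4 — row 1: (13/2)/1 = 13/2; row 2: entry -2 ≤ 0. Minimum is 13/2 at row 1 (x_2 leaves); pivot element 1.
Pivot on row 1; the Z-row RHS becomes 26 − (-1)·(13/2) = 65/2.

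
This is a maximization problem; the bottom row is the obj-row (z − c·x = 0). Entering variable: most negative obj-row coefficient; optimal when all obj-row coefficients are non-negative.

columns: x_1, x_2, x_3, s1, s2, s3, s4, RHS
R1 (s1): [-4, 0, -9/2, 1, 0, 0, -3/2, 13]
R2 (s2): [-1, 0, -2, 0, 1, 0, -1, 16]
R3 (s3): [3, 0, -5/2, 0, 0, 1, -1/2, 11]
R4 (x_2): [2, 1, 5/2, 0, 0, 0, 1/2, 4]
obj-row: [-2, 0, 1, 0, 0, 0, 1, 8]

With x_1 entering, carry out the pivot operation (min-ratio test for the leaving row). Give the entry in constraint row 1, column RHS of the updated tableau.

21

Ratio test on column x_1 — row 1: entry -4 ≤ 0; row 2: entry -1 ≤ 0; row 3: 11/3 = 11/3; row 4: 4/2 = 2. Minimum is 2 at row 4 (x_2 leaves); pivot element 2.
Divide row 4 by 2; eliminate column x_1 from the other rows.
Row 1 update in column RHS: 13 − (-4)·2 = 21.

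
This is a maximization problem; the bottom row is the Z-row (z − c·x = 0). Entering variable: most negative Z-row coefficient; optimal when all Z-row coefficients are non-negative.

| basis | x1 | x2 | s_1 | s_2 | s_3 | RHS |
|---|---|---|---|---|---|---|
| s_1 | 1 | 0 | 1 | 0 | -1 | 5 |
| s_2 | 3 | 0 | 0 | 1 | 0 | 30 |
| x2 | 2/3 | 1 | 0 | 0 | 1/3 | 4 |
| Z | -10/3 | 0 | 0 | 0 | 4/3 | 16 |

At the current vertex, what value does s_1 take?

s_1 is basic (row 1); its value is the RHS of that row, 5.

5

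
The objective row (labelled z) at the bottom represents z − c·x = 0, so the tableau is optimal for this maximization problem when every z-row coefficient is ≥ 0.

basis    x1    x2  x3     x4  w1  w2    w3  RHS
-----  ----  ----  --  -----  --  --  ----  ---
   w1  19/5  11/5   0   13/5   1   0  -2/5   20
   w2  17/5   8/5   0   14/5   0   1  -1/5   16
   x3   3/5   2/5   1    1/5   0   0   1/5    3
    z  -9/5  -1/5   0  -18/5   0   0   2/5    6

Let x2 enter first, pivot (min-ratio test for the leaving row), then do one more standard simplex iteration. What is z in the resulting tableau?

Ratio test on column x2 — row 1: 20/(11/5) = 100/11; row 2: 16/(8/5) = 10; row 3: 3/(2/5) = 15/2. Minimum is 15/2 at row 3 (x3 leaves); pivot element 2/5.
Pivot on row 3; the z-row RHS becomes 6 − (-1/5)·(15/2) = 15/2.
Next entering variable (most negative z-row entry -7/2): x4.
Ratio test on column x4 — row 1: (7/2)/(3/2) = 7/3; row 2: 4/2 = 2; row 3: (15/2)/(1/2) = 15. Minimum is 2 at row 2 (w2 leaves); pivot element 2.
After the second pivot the z-row RHS is 15/2 − (-7/2)·2 = 29/2.

29/2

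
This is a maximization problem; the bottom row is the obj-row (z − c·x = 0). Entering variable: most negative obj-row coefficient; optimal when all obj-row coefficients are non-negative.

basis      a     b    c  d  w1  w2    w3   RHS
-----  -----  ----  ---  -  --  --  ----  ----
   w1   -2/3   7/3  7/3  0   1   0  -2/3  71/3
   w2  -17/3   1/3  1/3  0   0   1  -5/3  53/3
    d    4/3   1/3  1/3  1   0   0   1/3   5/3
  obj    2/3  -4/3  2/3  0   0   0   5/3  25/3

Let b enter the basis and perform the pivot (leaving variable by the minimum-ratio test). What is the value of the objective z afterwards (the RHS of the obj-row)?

15

Ratio test on column b — row 1: (71/3)/(7/3) = 71/7; row 2: (53/3)/(1/3) = 53; row 3: (5/3)/(1/3) = 5. Minimum is 5 at row 3 (d leaves); pivot element 1/3.
Pivot on row 3; the obj-row RHS becomes 25/3 − (-4/3)·5 = 15.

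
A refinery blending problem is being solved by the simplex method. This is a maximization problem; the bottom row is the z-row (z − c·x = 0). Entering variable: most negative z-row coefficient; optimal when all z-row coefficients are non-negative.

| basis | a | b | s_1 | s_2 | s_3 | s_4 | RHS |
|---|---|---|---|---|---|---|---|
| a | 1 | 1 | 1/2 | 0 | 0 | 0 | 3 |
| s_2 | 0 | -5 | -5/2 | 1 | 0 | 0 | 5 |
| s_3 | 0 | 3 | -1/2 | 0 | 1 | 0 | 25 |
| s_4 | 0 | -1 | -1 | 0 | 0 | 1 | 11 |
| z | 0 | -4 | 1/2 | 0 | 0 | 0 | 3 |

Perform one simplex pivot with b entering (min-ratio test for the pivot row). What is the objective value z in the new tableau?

Ratio test on column b — row 1: 3/1 = 3; row 2: entry -5 ≤ 0; row 3: 25/3 = 25/3; row 4: entry -1 ≤ 0. Minimum is 3 at row 1 (a leaves); pivot element 1.
Pivot on row 1; the z-row RHS becomes 3 − (-4)·3 = 15.

15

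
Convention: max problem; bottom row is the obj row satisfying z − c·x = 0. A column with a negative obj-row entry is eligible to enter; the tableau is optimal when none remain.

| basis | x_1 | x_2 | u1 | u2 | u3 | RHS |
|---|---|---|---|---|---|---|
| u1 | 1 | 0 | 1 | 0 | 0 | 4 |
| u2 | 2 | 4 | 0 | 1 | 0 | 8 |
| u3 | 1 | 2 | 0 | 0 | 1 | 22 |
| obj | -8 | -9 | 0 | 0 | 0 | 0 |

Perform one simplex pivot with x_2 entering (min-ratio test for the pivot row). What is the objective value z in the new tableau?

Ratio test on column x_2 — row 1: entry 0 ≤ 0; row 2: 8/4 = 2; row 3: 22/2 = 11. Minimum is 2 at row 2 (u2 leaves); pivot element 4.
Pivot on row 2; the obj-row RHS becomes 0 − (-9)·2 = 18.

18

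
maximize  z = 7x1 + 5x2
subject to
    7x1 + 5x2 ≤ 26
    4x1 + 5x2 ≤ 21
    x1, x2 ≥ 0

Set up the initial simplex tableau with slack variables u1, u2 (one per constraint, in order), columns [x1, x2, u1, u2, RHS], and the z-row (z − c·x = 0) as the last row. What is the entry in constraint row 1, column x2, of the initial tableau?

5

Constraint 1 has coefficient 5 on x2.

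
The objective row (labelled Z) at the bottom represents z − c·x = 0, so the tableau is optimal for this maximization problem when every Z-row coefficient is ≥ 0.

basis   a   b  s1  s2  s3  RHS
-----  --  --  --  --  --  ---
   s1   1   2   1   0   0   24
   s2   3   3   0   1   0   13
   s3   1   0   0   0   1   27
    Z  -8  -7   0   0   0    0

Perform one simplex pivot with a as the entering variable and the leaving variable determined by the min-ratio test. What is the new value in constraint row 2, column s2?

1/3

Ratio test on column a — row 1: 24/1 = 24; row 2: 13/3 = 13/3; row 3: 27/1 = 27. Minimum is 13/3 at row 2 (s2 leaves); pivot element 3.
Divide row 2 by 3; eliminate column a from the other rows.
In the new row 2, the s2 entry is the old entry divided by the pivot: 1/3 = 1/3.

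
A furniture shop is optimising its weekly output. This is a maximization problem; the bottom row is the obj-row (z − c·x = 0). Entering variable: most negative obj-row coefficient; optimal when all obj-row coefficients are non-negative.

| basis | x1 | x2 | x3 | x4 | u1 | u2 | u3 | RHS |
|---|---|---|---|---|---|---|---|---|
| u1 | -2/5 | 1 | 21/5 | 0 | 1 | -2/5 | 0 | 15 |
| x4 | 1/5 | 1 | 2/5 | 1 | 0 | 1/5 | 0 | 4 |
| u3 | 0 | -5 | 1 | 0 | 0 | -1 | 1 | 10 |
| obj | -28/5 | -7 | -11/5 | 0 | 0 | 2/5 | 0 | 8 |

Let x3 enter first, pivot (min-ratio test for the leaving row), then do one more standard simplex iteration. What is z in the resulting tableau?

651/19

Ratio test on column x3 — row 1: 15/(21/5) = 25/7; row 2: 4/(2/5) = 10; row 3: 10/1 = 10. Minimum is 25/7 at row 1 (u1 leaves); pivot element 21/5.
Pivot on row 1; the obj-row RHS becomes 8 − (-11/5)·(25/7) = 111/7.
Next entering variable (most negative obj-row entry -136/21): x2.
Ratio test on column x2 — row 1: (25/7)/(5/21) = 15; row 2: (18/7)/(19/21) = 54/19; row 3: entry -110/21 ≤ 0. Minimum is 54/19 at row 2 (x4 leaves); pivot element 19/21.
After the second pivot the obj-row RHS is 111/7 − (-136/21)·(54/19) = 651/19.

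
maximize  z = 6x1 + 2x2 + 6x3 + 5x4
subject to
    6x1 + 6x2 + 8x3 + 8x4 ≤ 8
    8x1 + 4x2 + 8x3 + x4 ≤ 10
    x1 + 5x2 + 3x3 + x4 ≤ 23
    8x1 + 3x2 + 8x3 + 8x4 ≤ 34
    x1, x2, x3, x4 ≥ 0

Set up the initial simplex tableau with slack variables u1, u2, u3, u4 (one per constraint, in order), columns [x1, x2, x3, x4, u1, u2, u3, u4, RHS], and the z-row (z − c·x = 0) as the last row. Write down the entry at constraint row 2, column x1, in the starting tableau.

Constraint 2 has coefficient 8 on x1.

8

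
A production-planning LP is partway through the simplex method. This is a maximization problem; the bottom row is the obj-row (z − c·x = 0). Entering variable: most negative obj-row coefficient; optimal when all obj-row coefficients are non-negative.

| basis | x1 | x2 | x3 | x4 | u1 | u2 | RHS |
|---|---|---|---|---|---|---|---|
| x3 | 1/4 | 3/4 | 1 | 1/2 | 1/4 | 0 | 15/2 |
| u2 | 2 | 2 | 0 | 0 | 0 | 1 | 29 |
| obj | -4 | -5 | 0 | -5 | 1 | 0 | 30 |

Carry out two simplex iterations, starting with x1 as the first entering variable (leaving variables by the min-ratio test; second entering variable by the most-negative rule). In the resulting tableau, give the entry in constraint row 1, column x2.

1

Ratio test on column x1 — row 1: (15/2)/(1/4) = 30; row 2: 29/2 = 29/2. Minimum is 29/2 at row 2 (u2 leaves); pivot element 2.
Divide row 2 by 2; eliminate column x1 from the other rows.
Second iteration: most negative obj-row entry is -5 in column x4, so x4 enters.
Ratio test on column x4 — row 1: (31/8)/(1/2) = 31/4; row 2: entry 0 ≤ 0. Minimum is 31/4 at row 1 (x3 leaves); pivot element 1/2.
Divide row 1 by 1/2; eliminate column x4 from the other rows.
After both pivots, the entry at constraint row 1, column x2 is 1.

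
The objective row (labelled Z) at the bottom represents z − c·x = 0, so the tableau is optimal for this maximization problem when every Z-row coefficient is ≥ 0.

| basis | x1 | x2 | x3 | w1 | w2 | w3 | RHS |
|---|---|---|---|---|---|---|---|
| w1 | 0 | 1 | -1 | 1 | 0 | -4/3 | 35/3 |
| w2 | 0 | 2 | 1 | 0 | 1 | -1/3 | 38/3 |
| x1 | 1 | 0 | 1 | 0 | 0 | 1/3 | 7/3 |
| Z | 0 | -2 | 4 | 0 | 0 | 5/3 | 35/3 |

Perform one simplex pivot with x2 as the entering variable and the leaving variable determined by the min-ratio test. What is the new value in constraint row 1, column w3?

-7/6

Ratio test on column x2 — row 1: (35/3)/1 = 35/3; row 2: (38/3)/2 = 19/3; row 3: entry 0 ≤ 0. Minimum is 19/3 at row 2 (w2 leaves); pivot element 2.
Divide row 2 by 2; eliminate column x2 from the other rows.
Row 1 update in column w3: -4/3 − 1·(-1/6) = -7/6.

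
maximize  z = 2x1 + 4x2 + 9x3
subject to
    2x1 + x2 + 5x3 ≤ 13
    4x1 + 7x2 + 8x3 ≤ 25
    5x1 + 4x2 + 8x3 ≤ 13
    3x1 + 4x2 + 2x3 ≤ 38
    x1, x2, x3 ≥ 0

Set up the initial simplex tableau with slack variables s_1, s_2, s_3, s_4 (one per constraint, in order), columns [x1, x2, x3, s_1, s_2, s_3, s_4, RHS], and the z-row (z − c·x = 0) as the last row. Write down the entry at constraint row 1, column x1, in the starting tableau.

2

Constraint 1 has coefficient 2 on x1.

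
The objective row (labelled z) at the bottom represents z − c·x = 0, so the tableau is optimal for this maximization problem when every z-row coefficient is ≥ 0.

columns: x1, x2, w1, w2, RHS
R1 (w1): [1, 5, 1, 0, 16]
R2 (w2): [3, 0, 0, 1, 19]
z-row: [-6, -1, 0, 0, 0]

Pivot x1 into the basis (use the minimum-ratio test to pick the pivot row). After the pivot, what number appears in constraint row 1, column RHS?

Ratio test on column x1 — row 1: 16/1 = 16; row 2: 19/3 = 19/3. Minimum is 19/3 at row 2 (w2 leaves); pivot element 3.
Divide row 2 by 3; eliminate column x1 from the other rows.
Row 1 update in column RHS: 16 − 1·(19/3) = 29/3.

29/3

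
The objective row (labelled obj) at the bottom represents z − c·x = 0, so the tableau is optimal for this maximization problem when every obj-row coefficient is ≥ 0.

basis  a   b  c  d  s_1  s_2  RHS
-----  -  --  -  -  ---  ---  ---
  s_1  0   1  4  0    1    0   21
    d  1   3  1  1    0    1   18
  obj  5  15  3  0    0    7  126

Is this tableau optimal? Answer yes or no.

Every obj-row coefficient is ≥ 0, so the tableau is optimal.

yes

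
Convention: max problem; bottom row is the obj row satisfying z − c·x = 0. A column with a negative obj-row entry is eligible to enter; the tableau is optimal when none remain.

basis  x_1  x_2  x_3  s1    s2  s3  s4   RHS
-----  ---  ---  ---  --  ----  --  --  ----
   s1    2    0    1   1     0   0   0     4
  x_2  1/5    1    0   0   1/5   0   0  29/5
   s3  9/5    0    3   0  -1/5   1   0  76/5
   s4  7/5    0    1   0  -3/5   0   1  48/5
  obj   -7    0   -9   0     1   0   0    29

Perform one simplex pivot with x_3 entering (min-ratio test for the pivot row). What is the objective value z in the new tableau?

65

Ratio test on column x_3 — row 1: 4/1 = 4; row 2: entry 0 ≤ 0; row 3: (76/5)/3 = 76/15; row 4: (48/5)/1 = 48/5. Minimum is 4 at row 1 (s1 leaves); pivot element 1.
Pivot on row 1; the obj-row RHS becomes 29 − (-9)·4 = 65.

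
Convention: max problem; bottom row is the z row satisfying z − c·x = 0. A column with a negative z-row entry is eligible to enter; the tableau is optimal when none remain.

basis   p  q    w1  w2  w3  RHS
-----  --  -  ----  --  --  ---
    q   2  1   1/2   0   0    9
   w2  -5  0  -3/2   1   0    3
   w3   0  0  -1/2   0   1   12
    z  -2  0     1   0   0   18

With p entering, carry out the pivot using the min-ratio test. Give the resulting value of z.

Ratio test on column p — row 1: 9/2 = 9/2; row 2: entry -5 ≤ 0; row 3: entry 0 ≤ 0. Minimum is 9/2 at row 1 (q leaves); pivot element 2.
Pivot on row 1; the z-row RHS becomes 18 − (-2)·(9/2) = 27.

27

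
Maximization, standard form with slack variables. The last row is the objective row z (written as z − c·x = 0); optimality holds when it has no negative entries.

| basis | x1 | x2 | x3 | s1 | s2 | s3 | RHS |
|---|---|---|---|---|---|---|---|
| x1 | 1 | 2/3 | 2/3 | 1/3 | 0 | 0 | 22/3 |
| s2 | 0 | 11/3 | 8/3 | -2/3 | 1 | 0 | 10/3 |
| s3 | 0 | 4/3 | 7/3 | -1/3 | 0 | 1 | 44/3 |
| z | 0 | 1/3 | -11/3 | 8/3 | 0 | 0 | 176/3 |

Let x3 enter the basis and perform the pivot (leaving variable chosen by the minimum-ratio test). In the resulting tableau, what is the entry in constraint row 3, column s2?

-7/8

Ratio test on column x3 — row 1: (22/3)/(2/3) = 11; row 2: (10/3)/(8/3) = 5/4; row 3: (44/3)/(7/3) = 44/7. Minimum is 5/4 at row 2 (s2 leaves); pivot element 8/3.
Divide row 2 by 8/3; eliminate column x3 from the other rows.
Row 3 update in column s2: 0 − (7/3)·(3/8) = -7/8.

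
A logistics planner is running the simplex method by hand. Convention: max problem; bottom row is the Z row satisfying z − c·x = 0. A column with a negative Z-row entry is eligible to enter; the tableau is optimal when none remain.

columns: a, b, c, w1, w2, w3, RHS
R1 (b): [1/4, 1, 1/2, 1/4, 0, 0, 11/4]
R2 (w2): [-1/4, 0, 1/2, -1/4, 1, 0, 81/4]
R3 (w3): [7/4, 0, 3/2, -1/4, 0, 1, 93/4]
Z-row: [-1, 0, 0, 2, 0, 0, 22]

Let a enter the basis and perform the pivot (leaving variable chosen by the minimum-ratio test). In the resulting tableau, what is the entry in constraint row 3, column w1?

Ratio test on column a — row 1: (11/4)/(1/4) = 11; row 2: entry -1/4 ≤ 0; row 3: (93/4)/(7/4) = 93/7. Minimum is 11 at row 1 (b leaves); pivot element 1/4.
Divide row 1 by 1/4; eliminate column a from the other rows.
Row 3 update in column w1: -1/4 − (7/4)·1 = -2.

-2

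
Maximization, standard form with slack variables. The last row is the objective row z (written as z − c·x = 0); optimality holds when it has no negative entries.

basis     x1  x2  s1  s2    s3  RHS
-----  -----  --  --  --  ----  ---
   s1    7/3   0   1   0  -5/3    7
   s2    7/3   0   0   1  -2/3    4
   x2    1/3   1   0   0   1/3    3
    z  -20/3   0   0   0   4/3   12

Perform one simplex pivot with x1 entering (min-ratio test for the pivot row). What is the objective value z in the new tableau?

Ratio test on column x1 — row 1: 7/(7/3) = 3; row 2: 4/(7/3) = 12/7; row 3: 3/(1/3) = 9. Minimum is 12/7 at row 2 (s2 leaves); pivot element 7/3.
Pivot on row 2; the z-row RHS becomes 12 − (-20/3)·(12/7) = 164/7.

164/7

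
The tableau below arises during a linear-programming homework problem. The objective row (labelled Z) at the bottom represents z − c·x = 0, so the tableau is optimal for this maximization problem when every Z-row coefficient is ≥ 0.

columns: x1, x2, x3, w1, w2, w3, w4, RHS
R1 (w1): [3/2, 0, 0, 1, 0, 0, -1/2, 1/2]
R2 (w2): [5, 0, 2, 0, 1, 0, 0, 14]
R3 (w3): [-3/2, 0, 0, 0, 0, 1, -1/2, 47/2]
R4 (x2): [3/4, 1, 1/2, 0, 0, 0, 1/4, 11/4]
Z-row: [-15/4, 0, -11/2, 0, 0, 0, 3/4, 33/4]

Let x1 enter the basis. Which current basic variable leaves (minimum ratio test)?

w1

Column x1 entries and ratios — w1: (1/2)/(3/2) = 1/3; w2: 14/5 = 14/5; w3: -3/2 ≤ 0, skip; x2: (11/4)/(3/4) = 11/3.
Smallest ratio is 1/3 in the row of w1, so w1 leaves.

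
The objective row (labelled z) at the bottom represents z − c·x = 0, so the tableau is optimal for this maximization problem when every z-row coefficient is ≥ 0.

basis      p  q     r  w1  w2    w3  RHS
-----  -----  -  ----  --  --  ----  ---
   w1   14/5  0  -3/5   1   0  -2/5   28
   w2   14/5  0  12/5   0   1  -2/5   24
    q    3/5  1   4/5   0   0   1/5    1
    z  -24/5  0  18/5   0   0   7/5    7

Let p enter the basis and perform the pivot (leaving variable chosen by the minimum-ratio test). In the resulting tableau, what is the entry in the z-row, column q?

Ratio test on column p — row 1: 28/(14/5) = 10; row 2: 24/(14/5) = 60/7; row 3: 1/(3/5) = 5/3. Minimum is 5/3 at row 3 (q leaves); pivot element 3/5.
Divide row 3 by 3/5; eliminate column p from the other rows.
z-row update in column q: 0 − (-24/5)·(5/3) = 8.

8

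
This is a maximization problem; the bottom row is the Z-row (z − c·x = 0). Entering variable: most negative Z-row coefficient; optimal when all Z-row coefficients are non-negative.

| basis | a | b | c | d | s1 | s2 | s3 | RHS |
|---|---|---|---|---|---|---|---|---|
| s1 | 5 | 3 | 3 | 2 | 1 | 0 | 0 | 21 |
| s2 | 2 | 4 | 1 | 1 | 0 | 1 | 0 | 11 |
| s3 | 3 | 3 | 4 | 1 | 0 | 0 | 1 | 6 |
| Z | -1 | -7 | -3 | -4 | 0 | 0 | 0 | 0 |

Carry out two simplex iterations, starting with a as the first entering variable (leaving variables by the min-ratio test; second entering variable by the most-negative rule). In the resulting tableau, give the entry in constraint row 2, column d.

-1/3

Ratio test on column a — row 1: 21/5 = 21/5; row 2: 11/2 = 11/2; row 3: 6/3 = 2. Minimum is 2 at row 3 (s3 leaves); pivot element 3.
Divide row 3 by 3; eliminate column a from the other rows.
Second iteration: most negative Z-row entry is -6 in column b, so b enters.
Ratio test on column b — row 1: entry -2 ≤ 0; row 2: 7/2 = 7/2; row 3: 2/1 = 2. Minimum is 2 at row 3 (a leaves); pivot element 1.
Divide row 3 by 1; eliminate column b from the other rows.
After both pivots, the entry at constraint row 2, column d is -1/3.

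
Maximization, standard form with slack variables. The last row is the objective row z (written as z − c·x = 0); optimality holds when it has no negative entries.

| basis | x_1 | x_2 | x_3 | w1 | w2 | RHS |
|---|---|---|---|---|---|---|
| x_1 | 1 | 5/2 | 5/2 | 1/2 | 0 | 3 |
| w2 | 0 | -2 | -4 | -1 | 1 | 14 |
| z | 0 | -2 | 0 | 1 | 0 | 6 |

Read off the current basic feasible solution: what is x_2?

x_2 is not in the basis, so in the current basic feasible solution x_2 = 0.

0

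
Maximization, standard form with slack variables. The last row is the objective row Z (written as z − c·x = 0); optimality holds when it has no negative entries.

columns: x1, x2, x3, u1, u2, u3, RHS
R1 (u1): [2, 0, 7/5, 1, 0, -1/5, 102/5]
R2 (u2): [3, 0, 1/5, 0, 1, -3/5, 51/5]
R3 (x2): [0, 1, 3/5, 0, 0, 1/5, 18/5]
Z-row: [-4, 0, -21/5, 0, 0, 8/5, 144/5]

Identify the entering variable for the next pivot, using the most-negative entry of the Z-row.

Negative Z-row entries: x1: -4, x3: -21/5.
The most negative is -21/5 in column x3, so x3 enters.

x3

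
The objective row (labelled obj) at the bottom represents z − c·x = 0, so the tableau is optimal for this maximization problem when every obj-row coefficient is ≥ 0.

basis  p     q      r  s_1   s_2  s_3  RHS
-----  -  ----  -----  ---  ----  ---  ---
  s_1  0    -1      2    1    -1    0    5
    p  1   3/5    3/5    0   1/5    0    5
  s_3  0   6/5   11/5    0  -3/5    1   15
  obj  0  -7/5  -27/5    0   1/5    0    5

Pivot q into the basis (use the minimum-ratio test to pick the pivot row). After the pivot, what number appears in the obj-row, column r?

-4

Ratio test on column q — row 1: entry -1 ≤ 0; row 2: 5/(3/5) = 25/3; row 3: 15/(6/5) = 25/2. Minimum is 25/3 at row 2 (p leaves); pivot element 3/5.
Divide row 2 by 3/5; eliminate column q from the other rows.
obj-row update in column r: -27/5 − (-7/5)·1 = -4.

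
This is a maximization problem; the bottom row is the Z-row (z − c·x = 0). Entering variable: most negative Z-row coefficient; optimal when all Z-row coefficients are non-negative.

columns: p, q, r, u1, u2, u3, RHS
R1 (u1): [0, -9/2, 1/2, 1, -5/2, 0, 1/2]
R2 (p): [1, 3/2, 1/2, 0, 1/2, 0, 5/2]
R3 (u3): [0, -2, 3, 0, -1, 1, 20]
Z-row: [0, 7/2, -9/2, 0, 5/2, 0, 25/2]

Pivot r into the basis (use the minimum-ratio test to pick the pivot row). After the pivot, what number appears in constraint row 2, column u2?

3

Ratio test on column r — row 1: (1/2)/(1/2) = 1; row 2: (5/2)/(1/2) = 5; row 3: 20/3 = 20/3. Minimum is 1 at row 1 (u1 leaves); pivot element 1/2.
Divide row 1 by 1/2; eliminate column r from the other rows.
Row 2 update in column u2: 1/2 − (1/2)·(-5) = 3.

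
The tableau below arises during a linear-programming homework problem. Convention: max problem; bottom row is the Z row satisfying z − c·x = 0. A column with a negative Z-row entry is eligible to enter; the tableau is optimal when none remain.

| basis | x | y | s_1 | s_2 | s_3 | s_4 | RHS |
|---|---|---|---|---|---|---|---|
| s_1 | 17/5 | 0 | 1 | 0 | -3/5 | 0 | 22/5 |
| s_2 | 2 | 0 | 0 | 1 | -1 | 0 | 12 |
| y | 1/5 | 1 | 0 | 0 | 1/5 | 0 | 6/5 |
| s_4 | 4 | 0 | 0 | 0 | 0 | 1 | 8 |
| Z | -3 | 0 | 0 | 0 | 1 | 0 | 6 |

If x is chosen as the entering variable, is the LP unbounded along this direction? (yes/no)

no

Column x has positive entries in row(s) 1, 2, 3, 4, so the ratio test bounds it — not unbounded.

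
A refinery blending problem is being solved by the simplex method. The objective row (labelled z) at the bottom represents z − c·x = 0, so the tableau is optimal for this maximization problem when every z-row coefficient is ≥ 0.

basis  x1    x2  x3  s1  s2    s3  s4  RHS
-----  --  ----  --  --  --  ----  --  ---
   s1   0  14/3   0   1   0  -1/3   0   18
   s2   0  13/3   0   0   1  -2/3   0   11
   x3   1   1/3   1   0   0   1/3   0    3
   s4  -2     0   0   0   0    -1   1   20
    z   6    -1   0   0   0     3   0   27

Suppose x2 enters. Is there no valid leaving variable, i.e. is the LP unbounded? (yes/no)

no

Column x2 has positive entries in row(s) 1, 2, 3, so the ratio test bounds it — not unbounded.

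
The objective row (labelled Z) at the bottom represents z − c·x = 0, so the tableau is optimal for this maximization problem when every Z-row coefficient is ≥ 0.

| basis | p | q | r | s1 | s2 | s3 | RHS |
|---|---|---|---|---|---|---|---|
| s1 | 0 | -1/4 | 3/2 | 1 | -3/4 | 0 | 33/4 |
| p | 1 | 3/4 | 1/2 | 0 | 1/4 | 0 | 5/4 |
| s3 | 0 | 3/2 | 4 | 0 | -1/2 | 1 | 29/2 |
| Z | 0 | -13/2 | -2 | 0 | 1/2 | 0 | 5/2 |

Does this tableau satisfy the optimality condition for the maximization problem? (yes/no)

The Z-row has a negative entry -13/2 in column q, so it is not optimal.

no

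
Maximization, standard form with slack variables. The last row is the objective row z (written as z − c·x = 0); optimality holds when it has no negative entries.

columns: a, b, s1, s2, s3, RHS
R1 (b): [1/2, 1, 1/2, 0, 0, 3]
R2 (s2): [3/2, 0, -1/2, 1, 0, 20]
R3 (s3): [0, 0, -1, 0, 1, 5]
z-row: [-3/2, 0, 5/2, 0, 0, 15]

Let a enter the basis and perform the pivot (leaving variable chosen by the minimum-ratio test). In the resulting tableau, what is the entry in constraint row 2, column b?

Ratio test on column a — row 1: 3/(1/2) = 6; row 2: 20/(3/2) = 40/3; row 3: entry 0 ≤ 0. Minimum is 6 at row 1 (b leaves); pivot element 1/2.
Divide row 1 by 1/2; eliminate column a from the other rows.
Row 2 update in column b: 0 − (3/2)·2 = -3.

-3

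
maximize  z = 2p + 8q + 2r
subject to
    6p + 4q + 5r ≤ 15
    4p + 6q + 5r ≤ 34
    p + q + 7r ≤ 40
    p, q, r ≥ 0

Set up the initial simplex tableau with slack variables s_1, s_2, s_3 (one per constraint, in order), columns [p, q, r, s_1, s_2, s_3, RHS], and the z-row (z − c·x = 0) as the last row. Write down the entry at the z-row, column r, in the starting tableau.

-2

The z-row carries the negated objective coefficients: the r entry is -2.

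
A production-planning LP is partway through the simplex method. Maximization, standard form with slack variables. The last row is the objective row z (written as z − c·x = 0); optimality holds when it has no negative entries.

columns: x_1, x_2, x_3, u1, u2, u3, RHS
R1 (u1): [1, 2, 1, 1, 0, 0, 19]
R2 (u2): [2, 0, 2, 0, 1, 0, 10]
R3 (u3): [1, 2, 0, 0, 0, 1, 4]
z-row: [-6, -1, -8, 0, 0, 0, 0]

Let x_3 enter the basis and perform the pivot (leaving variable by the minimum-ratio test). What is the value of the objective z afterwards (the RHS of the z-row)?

40

Ratio test on column x_3 — row 1: 19/1 = 19; row 2: 10/2 = 5; row 3: entry 0 ≤ 0. Minimum is 5 at row 2 (u2 leaves); pivot element 2.
Pivot on row 2; the z-row RHS becomes 0 − (-8)·5 = 40.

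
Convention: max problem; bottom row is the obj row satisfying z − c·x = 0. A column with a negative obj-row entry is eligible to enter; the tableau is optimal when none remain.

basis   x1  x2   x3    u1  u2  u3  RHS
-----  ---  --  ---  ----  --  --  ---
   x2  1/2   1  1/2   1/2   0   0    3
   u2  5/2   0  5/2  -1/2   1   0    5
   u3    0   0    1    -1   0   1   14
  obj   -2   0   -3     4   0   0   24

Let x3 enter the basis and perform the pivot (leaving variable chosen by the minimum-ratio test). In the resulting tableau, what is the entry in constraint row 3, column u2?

-2/5

Ratio test on column x3 — row 1: 3/(1/2) = 6; row 2: 5/(5/2) = 2; row 3: 14/1 = 14. Minimum is 2 at row 2 (u2 leaves); pivot element 5/2.
Divide row 2 by 5/2; eliminate column x3 from the other rows.
Row 3 update in column u2: 0 − 1·(2/5) = -2/5.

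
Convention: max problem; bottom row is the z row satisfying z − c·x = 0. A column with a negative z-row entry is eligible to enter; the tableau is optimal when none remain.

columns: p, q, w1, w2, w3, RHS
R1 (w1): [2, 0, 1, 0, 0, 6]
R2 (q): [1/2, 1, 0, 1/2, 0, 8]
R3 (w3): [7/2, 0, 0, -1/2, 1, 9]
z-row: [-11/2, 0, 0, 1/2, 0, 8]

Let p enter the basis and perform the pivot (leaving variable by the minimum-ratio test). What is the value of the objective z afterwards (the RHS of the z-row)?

Ratio test on column p — row 1: 6/2 = 3; row 2: 8/(1/2) = 16; row 3: 9/(7/2) = 18/7. Minimum is 18/7 at row 3 (w3 leaves); pivot element 7/2.
Pivot on row 3; the z-row RHS becomes 8 − (-11/2)·(18/7) = 155/7.

155/7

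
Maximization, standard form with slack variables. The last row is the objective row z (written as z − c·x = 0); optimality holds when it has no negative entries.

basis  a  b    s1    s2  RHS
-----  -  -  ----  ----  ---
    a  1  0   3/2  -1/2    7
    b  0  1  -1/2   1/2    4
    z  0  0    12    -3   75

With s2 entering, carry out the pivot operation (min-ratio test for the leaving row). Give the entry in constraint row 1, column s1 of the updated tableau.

1

Ratio test on column s2 — row 1: entry -1/2 ≤ 0; row 2: 4/(1/2) = 8. Minimum is 8 at row 2 (b leaves); pivot element 1/2.
Divide row 2 by 1/2; eliminate column s2 from the other rows.
Row 1 update in column s1: 3/2 − (-1/2)·(-1) = 1.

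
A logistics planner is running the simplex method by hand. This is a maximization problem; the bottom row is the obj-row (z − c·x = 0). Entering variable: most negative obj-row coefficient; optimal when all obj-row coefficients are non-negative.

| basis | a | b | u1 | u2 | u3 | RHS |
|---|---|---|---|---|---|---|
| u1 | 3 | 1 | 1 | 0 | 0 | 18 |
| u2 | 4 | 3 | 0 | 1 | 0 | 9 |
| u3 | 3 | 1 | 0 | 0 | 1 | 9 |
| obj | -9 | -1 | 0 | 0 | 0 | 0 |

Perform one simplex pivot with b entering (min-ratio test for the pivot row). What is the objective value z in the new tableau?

Ratio test on column b — row 1: 18/1 = 18; row 2: 9/3 = 3; row 3: 9/1 = 9. Minimum is 3 at row 2 (u2 leaves); pivot element 3.
Pivot on row 2; the obj-row RHS becomes 0 − (-1)·3 = 3.

3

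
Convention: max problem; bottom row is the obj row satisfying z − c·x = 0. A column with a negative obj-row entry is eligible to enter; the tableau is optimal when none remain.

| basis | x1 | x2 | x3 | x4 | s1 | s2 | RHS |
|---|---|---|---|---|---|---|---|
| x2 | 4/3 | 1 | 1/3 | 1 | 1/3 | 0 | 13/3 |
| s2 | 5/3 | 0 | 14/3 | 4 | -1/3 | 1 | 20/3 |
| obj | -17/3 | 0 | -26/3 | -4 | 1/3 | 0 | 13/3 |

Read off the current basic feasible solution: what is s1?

0

s1 is not in the basis, so in the current basic feasible solution s1 = 0.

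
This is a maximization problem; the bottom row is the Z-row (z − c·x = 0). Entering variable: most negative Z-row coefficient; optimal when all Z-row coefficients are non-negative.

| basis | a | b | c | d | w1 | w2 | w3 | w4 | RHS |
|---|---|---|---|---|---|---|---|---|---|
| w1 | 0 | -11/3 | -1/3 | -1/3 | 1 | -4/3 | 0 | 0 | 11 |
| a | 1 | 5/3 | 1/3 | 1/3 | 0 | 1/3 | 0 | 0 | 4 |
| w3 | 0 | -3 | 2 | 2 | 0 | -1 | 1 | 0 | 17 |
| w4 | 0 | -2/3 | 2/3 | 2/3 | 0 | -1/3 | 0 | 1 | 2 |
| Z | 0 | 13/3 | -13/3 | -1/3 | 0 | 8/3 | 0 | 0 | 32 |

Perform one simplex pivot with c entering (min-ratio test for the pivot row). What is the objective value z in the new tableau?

Ratio test on column c — row 1: entry -1/3 ≤ 0; row 2: 4/(1/3) = 12; row 3: 17/2 = 17/2; row 4: 2/(2/3) = 3. Minimum is 3 at row 4 (w4 leaves); pivot element 2/3.
Pivot on row 4; the Z-row RHS becomes 32 − (-13/3)·3 = 45.

45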